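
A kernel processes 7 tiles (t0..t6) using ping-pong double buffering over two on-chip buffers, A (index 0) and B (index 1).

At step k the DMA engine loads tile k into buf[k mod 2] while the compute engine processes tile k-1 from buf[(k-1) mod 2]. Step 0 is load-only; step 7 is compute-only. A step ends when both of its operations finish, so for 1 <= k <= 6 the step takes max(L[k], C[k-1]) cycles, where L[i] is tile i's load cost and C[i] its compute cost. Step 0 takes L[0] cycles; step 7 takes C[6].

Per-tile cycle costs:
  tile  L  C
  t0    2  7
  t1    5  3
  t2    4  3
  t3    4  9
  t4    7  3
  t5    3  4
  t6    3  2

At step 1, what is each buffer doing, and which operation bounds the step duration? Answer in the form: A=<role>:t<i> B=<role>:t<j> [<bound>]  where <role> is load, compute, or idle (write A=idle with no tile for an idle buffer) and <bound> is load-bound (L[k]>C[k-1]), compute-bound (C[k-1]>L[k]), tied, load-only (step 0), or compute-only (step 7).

step 1: A=compute:t0 B=load:t1 [compute-bound]

step 0: L[0]=2 → dur=2, Σ=2 | A=load:t0 B=idle [load-only]
step 1: L[1]=5 C[0]=7 → dur=7, Σ=9 | A=compute:t0 B=load:t1 [compute-bound]
step 2: L[2]=4 C[1]=3 → dur=4, Σ=13 | A=load:t2 B=compute:t1 [load-bound]
step 3: L[3]=4 C[2]=3 → dur=4, Σ=17 | A=compute:t2 B=load:t3 [load-bound]
step 4: L[4]=7 C[3]=9 → dur=9, Σ=26 | A=load:t4 B=compute:t3 [compute-bound]
step 5: L[5]=3 C[4]=3 → dur=3, Σ=29 | A=compute:t4 B=load:t5 [tied]
step 6: L[6]=3 C[5]=4 → dur=4, Σ=33 | A=load:t6 B=compute:t5 [compute-bound]
step 7: C[6]=2 → dur=2, Σ=35 | A=compute:t6 B=idle [compute-only]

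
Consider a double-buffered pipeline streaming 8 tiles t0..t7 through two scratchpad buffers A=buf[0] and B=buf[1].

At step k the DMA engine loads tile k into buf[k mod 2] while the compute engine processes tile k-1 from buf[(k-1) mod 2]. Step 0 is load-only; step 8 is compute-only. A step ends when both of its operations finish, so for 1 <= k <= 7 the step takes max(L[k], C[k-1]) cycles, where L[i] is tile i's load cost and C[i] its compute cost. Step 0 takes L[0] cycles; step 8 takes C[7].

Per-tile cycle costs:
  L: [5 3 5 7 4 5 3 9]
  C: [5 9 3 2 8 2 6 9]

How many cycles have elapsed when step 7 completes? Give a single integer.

step 0: L[0]=5 → dur=5, Σ=5 | A=load:t0 B=idle [load-only]
step 1: L[1]=3 C[0]=5 → dur=5, Σ=10 | A=compute:t0 B=load:t1 [compute-bound]
step 2: L[2]=5 C[1]=9 → dur=9, Σ=19 | A=load:t2 B=compute:t1 [compute-bound]
step 3: L[3]=7 C[2]=3 → dur=7, Σ=26 | A=compute:t2 B=load:t3 [load-bound]
step 4: L[4]=4 C[3]=2 → dur=4, Σ=30 | A=load:t4 B=compute:t3 [load-bound]
step 5: L[5]=5 C[4]=8 → dur=8, Σ=38 | A=compute:t4 B=load:t5 [compute-bound]
step 6: L[6]=3 C[5]=2 → dur=3, Σ=41 | A=load:t6 B=compute:t5 [load-bound]
step 7: L[7]=9 C[6]=6 → dur=9, Σ=50 | A=compute:t6 B=load:t7 [load-bound]
step 8: C[7]=9 → dur=9, Σ=59 | A=idle B=compute:t7 [compute-only]

end_cycle[7] = 50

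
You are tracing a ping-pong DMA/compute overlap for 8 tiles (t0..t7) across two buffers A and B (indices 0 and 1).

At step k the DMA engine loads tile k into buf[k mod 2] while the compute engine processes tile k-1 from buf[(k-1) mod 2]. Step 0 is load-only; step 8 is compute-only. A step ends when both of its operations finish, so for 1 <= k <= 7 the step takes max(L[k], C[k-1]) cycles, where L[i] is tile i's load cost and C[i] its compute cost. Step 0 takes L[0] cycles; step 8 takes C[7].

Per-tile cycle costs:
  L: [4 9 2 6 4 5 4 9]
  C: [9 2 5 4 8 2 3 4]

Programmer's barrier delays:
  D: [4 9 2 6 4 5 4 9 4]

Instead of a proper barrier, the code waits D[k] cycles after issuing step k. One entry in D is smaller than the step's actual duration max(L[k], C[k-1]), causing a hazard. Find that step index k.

step 0: need L[0]=4 = 4; D[0]=4 ok
step 1: need max(L[1]=9,C[0]=9) = 9; D[1]=9 ok
step 2: need max(L[2]=2,C[1]=2) = 2; D[2]=2 ok
step 3: need max(L[3]=6,C[2]=5) = 6; D[3]=6 ok
step 4: need max(L[4]=4,C[3]=4) = 4; D[4]=4 ok
step 5: need max(L[5]=5,C[4]=8) = 8; D[5]=5 SHORT
step 6: need max(L[6]=4,C[5]=2) = 4; D[6]=4 ok
step 7: need max(L[7]=9,C[6]=3) = 9; D[7]=9 ok
step 8: need C[7]=4 = 4; D[8]=4 ok

hazard at step 5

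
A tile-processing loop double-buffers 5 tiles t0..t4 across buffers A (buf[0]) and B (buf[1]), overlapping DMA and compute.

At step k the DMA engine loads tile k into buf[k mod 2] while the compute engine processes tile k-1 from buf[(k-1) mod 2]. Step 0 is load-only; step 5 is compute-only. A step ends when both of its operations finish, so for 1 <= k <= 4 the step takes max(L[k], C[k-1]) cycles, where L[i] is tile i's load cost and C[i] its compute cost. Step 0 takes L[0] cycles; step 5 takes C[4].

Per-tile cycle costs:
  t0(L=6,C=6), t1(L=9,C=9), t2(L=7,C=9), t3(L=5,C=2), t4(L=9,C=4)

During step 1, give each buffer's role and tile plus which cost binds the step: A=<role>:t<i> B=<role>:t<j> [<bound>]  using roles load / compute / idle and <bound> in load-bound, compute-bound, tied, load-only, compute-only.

step 1: A=compute:t0 B=load:t1 [load-bound]

[0] DMA t0→A (6c) ∥ CU idle ⇒ 6c, clock 6
[1] DMA t1→B (9c) ∥ CU A:t0 (6c) ⇒ 9c, clock 15
[2] DMA t2→A (7c) ∥ CU B:t1 (9c) ⇒ 9c, clock 24
[3] DMA t3→B (5c) ∥ CU A:t2 (9c) ⇒ 9c, clock 33
[4] DMA t4→A (9c) ∥ CU B:t3 (2c) ⇒ 9c, clock 42
[5] DMA idle ∥ CU A:t4 (4c) ⇒ 4c, clock 46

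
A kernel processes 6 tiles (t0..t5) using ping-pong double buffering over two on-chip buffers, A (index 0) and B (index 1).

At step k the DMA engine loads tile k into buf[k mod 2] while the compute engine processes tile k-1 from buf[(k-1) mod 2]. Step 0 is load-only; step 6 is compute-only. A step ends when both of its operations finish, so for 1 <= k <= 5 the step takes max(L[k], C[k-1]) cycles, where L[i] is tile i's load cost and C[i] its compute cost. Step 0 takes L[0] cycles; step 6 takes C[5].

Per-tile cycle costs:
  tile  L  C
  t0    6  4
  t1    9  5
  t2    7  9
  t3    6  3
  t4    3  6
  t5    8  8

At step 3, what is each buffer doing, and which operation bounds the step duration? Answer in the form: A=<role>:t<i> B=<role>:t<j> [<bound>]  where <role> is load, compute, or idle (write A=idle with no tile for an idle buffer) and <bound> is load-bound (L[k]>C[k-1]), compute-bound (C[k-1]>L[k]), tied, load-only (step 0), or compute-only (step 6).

k=0 load=t0/6c comp=- wait=6 total=6
k=1 load=t1/9c comp=t0/4c wait=9 total=15
k=2 load=t2/7c comp=t1/5c wait=7 total=22
k=3 load=t3/6c comp=t2/9c wait=9 total=31
k=4 load=t4/3c comp=t3/3c wait=3 total=34
k=5 load=t5/8c comp=t4/6c wait=8 total=42
k=6 load=- comp=t5/8c wait=8 total=50

step 3: A=compute:t2 B=load:t3 [compute-bound]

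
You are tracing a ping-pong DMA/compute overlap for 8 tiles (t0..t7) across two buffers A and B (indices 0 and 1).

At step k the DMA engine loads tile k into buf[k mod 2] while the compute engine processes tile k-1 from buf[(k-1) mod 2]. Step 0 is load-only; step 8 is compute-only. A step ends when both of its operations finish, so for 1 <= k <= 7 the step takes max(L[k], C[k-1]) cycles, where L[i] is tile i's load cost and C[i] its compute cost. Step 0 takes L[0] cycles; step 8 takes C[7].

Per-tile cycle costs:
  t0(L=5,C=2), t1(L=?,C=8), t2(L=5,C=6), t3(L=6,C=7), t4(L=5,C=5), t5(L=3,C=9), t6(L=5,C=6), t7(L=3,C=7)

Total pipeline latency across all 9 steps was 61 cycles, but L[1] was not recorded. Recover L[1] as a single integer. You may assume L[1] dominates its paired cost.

step 0 = dur = L[0]=5 = 5
step 1 = dur = max(L[1]=?, C[0]=2) = L[1]  (unknown; binding)
step 2 = dur = max(L[2]=5, C[1]=8) = 8
step 3 = dur = max(L[3]=6, C[2]=6) = 6
step 4 = dur = max(L[4]=5, C[3]=7) = 7
step 5 = dur = max(L[5]=3, C[4]=5) = 5
step 6 = dur = max(L[6]=5, C[5]=9) = 9
step 7 = dur = max(L[7]=3, C[6]=6) = 6
step 8 = dur = C[7]=7 = 7
sum of known step durations = 53
dur[1] = total - known = 61 - 53 = 8
L[1] is the binding max in step 1, so L[1] = dur[1] = 8

L[1] = 8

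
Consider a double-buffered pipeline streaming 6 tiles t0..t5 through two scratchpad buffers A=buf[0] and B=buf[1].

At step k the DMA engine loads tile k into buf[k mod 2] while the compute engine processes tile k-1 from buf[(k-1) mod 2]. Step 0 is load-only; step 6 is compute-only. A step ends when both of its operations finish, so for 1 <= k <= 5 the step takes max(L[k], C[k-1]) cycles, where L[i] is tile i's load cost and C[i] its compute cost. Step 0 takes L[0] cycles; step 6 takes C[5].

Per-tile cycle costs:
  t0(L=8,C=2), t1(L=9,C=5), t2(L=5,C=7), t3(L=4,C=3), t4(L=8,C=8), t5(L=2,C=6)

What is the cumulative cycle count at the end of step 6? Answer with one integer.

step 0: L[0]=8 → dur=8, Σ=8 | A=load:t0 B=idle [load-only]
step 1: L[1]=9 C[0]=2 → dur=9, Σ=17 | A=compute:t0 B=load:t1 [load-bound]
step 2: L[2]=5 C[1]=5 → dur=5, Σ=22 | A=load:t2 B=compute:t1 [tied]
step 3: L[3]=4 C[2]=7 → dur=7, Σ=29 | A=compute:t2 B=load:t3 [compute-bound]
step 4: L[4]=8 C[3]=3 → dur=8, Σ=37 | A=load:t4 B=compute:t3 [load-bound]
step 5: L[5]=2 C[4]=8 → dur=8, Σ=45 | A=compute:t4 B=load:t5 [compute-bound]
step 6: C[5]=6 → dur=6, Σ=51 | A=idle B=compute:t5 [compute-only]

end_cycle[6] = 51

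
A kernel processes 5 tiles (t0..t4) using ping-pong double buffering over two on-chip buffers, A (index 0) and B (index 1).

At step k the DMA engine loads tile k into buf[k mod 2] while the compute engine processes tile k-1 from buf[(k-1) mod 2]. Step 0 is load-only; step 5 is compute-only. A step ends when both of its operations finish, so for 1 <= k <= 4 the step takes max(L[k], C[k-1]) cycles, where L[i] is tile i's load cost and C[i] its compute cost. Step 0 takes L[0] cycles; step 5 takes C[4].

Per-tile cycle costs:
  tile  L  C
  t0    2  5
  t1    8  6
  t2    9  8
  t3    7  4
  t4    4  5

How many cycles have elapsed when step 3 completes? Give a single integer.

k=0 load=t0/2c comp=- wait=2 total=2
k=1 load=t1/8c comp=t0/5c wait=8 total=10
k=2 load=t2/9c comp=t1/6c wait=9 total=19
k=3 load=t3/7c comp=t2/8c wait=8 total=27
k=4 load=t4/4c comp=t3/4c wait=4 total=31
k=5 load=- comp=t4/5c wait=5 total=36

end_cycle[3] = 27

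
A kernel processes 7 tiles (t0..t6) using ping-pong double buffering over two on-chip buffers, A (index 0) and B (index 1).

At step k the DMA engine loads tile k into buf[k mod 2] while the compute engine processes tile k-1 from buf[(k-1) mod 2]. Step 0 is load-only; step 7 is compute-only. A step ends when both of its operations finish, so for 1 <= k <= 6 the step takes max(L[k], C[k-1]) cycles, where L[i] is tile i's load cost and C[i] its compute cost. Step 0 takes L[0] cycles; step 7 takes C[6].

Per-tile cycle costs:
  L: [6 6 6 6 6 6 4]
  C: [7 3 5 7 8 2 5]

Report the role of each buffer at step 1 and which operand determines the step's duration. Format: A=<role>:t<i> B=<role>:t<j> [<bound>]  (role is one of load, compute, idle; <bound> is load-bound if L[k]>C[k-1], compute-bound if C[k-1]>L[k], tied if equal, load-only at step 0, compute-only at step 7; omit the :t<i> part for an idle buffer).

k=0 load=t0/6c comp=- wait=6 total=6
k=1 load=t1/6c comp=t0/7c wait=7 total=13
k=2 load=t2/6c comp=t1/3c wait=6 total=19
k=3 load=t3/6c comp=t2/5c wait=6 total=25
k=4 load=t4/6c comp=t3/7c wait=7 total=32
k=5 load=t5/6c comp=t4/8c wait=8 total=40
k=6 load=t6/4c comp=t5/2c wait=4 total=44
k=7 load=- comp=t6/5c wait=5 total=49

step 1: A=compute:t0 B=load:t1 [compute-bound]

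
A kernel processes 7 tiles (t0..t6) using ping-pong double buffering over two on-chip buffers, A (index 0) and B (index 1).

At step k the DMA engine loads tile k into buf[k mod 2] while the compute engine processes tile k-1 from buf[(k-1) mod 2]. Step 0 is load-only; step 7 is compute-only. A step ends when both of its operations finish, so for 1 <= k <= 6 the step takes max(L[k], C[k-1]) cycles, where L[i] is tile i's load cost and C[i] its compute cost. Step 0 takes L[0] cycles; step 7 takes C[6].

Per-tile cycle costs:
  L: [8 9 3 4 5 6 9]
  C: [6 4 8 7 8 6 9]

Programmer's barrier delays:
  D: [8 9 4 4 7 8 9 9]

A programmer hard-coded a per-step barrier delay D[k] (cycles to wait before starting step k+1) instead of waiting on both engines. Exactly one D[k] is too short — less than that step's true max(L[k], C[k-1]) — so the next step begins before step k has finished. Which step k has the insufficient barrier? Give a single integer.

step 0: need L[0]=8 = 8; D[0]=8 ok
step 1: need max(L[1]=9,C[0]=6) = 9; D[1]=9 ok
step 2: need max(L[2]=3,C[1]=4) = 4; D[2]=4 ok
step 3: need max(L[3]=4,C[2]=8) = 8; D[3]=4 SHORT
step 4: need max(L[4]=5,C[3]=7) = 7; D[4]=7 ok
step 5: need max(L[5]=6,C[4]=8) = 8; D[5]=8 ok
step 6: need max(L[6]=9,C[5]=6) = 9; D[6]=9 ok
step 7: need C[6]=9 = 9; D[7]=9 ok

hazard at step 3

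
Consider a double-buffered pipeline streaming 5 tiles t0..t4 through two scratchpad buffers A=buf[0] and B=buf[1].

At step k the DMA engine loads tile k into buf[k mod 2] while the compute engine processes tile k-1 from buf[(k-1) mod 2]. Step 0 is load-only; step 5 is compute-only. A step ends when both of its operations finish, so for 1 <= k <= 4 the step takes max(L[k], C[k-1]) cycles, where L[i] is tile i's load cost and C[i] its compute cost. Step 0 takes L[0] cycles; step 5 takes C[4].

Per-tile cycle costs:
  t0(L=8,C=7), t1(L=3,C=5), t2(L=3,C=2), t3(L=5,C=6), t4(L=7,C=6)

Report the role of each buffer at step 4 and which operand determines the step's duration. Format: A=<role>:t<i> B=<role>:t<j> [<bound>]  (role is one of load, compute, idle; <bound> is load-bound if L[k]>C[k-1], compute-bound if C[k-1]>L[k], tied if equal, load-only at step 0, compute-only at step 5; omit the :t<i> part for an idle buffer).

step 4: A=load:t4 B=compute:t3 [load-bound]

  0. 8=8c; end=8; A:t0 B:-
  1. max(3,7)=7c; end=15; A:t0 B:t1
  2. max(3,5)=5c; end=20; A:t2 B:t1
  3. max(5,2)=5c; end=25; A:t2 B:t3
  4. max(7,6)=7c; end=32; A:t4 B:t3
  5. 6=6c; end=38; A:t4 B:t3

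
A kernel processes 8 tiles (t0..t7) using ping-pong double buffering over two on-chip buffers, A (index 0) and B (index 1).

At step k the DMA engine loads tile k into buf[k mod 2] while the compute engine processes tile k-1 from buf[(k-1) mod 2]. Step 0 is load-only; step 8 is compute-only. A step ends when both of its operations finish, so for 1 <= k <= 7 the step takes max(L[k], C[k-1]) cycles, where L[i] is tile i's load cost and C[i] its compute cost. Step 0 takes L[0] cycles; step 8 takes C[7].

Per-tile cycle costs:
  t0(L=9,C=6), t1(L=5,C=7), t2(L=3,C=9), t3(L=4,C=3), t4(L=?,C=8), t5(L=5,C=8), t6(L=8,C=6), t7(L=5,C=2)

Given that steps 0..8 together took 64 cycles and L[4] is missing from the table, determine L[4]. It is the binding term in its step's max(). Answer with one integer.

step 0: dur = L[0]=9 = 9
step 1: dur = max(L[1]=5, C[0]=6) = 6
step 2: dur = max(L[2]=3, C[1]=7) = 7
step 3: dur = max(L[3]=4, C[2]=9) = 9
step 4: dur = max(L[4]=?, C[3]=3) = L[4]  (unknown; binding)
step 5: dur = max(L[5]=5, C[4]=8) = 8
step 6: dur = max(L[6]=8, C[5]=8) = 8
step 7: dur = max(L[7]=5, C[6]=6) = 6
step 8: dur = C[7]=2 = 2
sum of known step durations = 55
dur[4] = total - known = 64 - 55 = 9
L[4] is the binding max in step 4, so L[4] = dur[4] = 9

L[4] = 9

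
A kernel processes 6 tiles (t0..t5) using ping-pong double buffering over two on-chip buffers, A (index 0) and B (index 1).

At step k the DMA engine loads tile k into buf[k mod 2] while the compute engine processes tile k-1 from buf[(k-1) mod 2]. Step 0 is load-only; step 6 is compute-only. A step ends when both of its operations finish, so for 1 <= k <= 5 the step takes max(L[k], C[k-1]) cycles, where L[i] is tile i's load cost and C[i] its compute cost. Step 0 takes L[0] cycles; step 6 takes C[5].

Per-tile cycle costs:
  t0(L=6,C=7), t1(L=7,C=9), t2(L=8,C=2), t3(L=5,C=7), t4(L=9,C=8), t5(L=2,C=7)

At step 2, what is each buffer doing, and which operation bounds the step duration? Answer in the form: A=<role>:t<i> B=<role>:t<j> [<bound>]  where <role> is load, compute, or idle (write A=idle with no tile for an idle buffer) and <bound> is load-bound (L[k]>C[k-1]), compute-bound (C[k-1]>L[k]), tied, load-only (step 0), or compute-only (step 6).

step 2: A=load:t2 B=compute:t1 [compute-bound]

k=0 load=t0/6c comp=- wait=6 total=6
k=1 load=t1/7c comp=t0/7c wait=7 total=13
k=2 load=t2/8c comp=t1/9c wait=9 total=22
k=3 load=t3/5c comp=t2/2c wait=5 total=27
k=4 load=t4/9c comp=t3/7c wait=9 total=36
k=5 load=t5/2c comp=t4/8c wait=8 total=44
k=6 load=- comp=t5/7c wait=7 total=51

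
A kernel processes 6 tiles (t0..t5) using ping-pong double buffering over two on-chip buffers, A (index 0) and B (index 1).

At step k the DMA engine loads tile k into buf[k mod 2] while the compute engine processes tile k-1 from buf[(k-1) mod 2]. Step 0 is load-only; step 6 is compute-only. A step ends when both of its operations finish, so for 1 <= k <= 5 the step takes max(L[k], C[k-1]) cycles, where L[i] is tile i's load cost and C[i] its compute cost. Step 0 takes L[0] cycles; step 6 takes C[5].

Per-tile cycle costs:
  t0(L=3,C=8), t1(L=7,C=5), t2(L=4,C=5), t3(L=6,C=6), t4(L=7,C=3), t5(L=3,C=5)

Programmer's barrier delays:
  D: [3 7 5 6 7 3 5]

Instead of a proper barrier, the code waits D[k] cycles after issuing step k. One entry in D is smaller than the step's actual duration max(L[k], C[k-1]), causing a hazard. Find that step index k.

step 0: need L[0]=3 = 3; D[0]=3 ok
step 1: need max(L[1]=7,C[0]=8) = 8; D[1]=7 SHORT
step 2: need max(L[2]=4,C[1]=5) = 5; D[2]=5 ok
step 3: need max(L[3]=6,C[2]=5) = 6; D[3]=6 ok
step 4: need max(L[4]=7,C[3]=6) = 7; D[4]=7 ok
step 5: need max(L[5]=3,C[4]=3) = 3; D[5]=3 ok
step 6: need C[5]=5 = 5; D[6]=5 ok

hazard at step 1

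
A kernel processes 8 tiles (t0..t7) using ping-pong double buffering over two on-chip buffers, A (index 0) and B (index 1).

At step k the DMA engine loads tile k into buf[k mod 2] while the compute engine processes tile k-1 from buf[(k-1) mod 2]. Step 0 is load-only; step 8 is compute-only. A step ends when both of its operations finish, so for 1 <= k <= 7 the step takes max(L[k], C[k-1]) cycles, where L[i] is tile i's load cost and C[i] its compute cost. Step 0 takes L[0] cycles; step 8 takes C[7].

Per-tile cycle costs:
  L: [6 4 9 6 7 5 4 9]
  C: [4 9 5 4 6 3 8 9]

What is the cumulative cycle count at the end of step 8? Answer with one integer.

end_cycle[8] = 60

step 0: L[0]=6 → dur=6, Σ=6 | A=load:t0 B=idle [load-only]
step 1: L[1]=4 C[0]=4 → dur=4, Σ=10 | A=compute:t0 B=load:t1 [tied]
step 2: L[2]=9 C[1]=9 → dur=9, Σ=19 | A=load:t2 B=compute:t1 [tied]
step 3: L[3]=6 C[2]=5 → dur=6, Σ=25 | A=compute:t2 B=load:t3 [load-bound]
step 4: L[4]=7 C[3]=4 → dur=7, Σ=32 | A=load:t4 B=compute:t3 [load-bound]
step 5: L[5]=5 C[4]=6 → dur=6, Σ=38 | A=compute:t4 B=load:t5 [compute-bound]
step 6: L[6]=4 C[5]=3 → dur=4, Σ=42 | A=load:t6 B=compute:t5 [load-bound]
step 7: L[7]=9 C[6]=8 → dur=9, Σ=51 | A=compute:t6 B=load:t7 [load-bound]
step 8: C[7]=9 → dur=9, Σ=60 | A=idle B=compute:t7 [compute-only]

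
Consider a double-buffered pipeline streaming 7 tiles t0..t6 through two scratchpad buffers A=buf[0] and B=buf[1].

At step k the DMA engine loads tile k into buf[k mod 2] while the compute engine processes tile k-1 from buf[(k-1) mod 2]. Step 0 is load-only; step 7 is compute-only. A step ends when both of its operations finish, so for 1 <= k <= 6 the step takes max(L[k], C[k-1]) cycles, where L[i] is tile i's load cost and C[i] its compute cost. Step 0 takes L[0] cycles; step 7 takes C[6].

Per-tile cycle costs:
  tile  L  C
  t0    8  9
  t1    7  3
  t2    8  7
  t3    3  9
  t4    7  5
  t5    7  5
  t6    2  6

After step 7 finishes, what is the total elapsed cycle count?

[0] DMA t0→A (8c) ∥ CU idle ⇒ 8c, clock 8
[1] DMA t1→B (7c) ∥ CU A:t0 (9c) ⇒ 9c, clock 17
[2] DMA t2→A (8c) ∥ CU B:t1 (3c) ⇒ 8c, clock 25
[3] DMA t3→B (3c) ∥ CU A:t2 (7c) ⇒ 7c, clock 32
[4] DMA t4→A (7c) ∥ CU B:t3 (9c) ⇒ 9c, clock 41
[5] DMA t5→B (7c) ∥ CU A:t4 (5c) ⇒ 7c, clock 48
[6] DMA t6→A (2c) ∥ CU B:t5 (5c) ⇒ 5c, clock 53
[7] DMA idle ∥ CU A:t6 (6c) ⇒ 6c, clock 59

end_cycle[7] = 59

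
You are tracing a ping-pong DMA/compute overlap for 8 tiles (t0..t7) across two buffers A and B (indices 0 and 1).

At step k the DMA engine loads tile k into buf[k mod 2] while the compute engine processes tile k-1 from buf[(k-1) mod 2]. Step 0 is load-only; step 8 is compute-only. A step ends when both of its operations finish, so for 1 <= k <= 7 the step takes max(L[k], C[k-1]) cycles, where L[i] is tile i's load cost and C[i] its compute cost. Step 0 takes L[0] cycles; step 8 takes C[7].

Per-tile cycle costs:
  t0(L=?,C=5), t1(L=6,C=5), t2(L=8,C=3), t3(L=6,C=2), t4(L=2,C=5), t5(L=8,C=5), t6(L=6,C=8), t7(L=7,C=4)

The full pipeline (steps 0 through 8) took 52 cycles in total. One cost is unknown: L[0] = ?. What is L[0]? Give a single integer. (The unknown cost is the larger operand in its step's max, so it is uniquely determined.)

L[0] = 4

step 0 → dur = L[0]=? = L[0]  (unknown; binding)
step 1 → dur = max(L[1]=6, C[0]=5) = 6
step 2 → dur = max(L[2]=8, C[1]=5) = 8
step 3 → dur = max(L[3]=6, C[2]=3) = 6
step 4 → dur = max(L[4]=2, C[3]=2) = 2
step 5 → dur = max(L[5]=8, C[4]=5) = 8
step 6 → dur = max(L[6]=6, C[5]=5) = 6
step 7 → dur = max(L[7]=7, C[6]=8) = 8
step 8 → dur = C[7]=4 = 4
sum of known step durations = 48
dur[0] = total - known = 52 - 48 = 4
L[0] is the binding max in step 0, so L[0] = dur[0] = 4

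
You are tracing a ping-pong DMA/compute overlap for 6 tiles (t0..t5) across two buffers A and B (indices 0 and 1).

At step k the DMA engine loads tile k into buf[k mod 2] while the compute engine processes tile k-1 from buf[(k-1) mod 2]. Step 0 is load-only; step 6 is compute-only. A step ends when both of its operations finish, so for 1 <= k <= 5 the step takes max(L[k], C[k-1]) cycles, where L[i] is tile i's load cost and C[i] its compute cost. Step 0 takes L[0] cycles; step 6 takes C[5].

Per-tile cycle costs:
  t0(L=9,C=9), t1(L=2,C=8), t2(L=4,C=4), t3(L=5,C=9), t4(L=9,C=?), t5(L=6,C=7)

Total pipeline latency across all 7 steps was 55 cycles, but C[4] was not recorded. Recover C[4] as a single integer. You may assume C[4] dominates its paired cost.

C[4] = 8

step 0: dur = L[0]=9 = 9
step 1: dur = max(L[1]=2, C[0]=9) = 9
step 2: dur = max(L[2]=4, C[1]=8) = 8
step 3: dur = max(L[3]=5, C[2]=4) = 5
step 4: dur = max(L[4]=9, C[3]=9) = 9
step 5: dur = max(L[5]=6, C[4]=?) = C[4]  (unknown; binding)
step 6: dur = C[5]=7 = 7
sum of known step durations = 47
dur[5] = total - known = 55 - 47 = 8
C[4] is the binding max in step 5, so C[4] = dur[5] = 8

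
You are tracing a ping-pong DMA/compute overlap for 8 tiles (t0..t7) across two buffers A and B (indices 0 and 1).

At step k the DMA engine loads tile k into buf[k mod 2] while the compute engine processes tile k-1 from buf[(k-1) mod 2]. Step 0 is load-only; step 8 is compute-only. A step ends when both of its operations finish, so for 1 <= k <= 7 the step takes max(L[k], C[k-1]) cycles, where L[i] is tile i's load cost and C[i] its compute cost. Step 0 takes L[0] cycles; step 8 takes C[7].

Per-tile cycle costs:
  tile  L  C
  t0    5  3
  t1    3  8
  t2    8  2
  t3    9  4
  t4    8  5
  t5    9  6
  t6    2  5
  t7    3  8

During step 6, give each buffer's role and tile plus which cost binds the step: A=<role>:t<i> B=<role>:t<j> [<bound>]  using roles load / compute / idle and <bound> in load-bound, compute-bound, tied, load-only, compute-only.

step 6: A=load:t6 B=compute:t5 [compute-bound]

[0] DMA t0→A (5c) ∥ CU idle ⇒ 5c, clock 5
[1] DMA t1→B (3c) ∥ CU A:t0 (3c) ⇒ 3c, clock 8
[2] DMA t2→A (8c) ∥ CU B:t1 (8c) ⇒ 8c, clock 16
[3] DMA t3→B (9c) ∥ CU A:t2 (2c) ⇒ 9c, clock 25
[4] DMA t4→A (8c) ∥ CU B:t3 (4c) ⇒ 8c, clock 33
[5] DMA t5→B (9c) ∥ CU A:t4 (5c) ⇒ 9c, clock 42
[6] DMA t6→A (2c) ∥ CU B:t5 (6c) ⇒ 6c, clock 48
[7] DMA t7→B (3c) ∥ CU A:t6 (5c) ⇒ 5c, clock 53
[8] DMA idle ∥ CU B:t7 (8c) ⇒ 8c, clock 61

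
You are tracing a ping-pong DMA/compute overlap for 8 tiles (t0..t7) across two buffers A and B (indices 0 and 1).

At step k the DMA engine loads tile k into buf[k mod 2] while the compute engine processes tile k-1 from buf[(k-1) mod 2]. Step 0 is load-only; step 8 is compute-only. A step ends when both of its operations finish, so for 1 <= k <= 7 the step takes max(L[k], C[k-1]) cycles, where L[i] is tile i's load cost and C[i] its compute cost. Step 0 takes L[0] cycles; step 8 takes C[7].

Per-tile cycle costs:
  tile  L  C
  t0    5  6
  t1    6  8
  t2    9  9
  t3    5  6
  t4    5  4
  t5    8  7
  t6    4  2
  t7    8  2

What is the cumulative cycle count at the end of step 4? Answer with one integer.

end_cycle[4] = 35

step 0: L[0]=5 → dur=5, Σ=5 | A=load:t0 B=idle [load-only]
step 1: L[1]=6 C[0]=6 → dur=6, Σ=11 | A=compute:t0 B=load:t1 [tied]
step 2: L[2]=9 C[1]=8 → dur=9, Σ=20 | A=load:t2 B=compute:t1 [load-bound]
step 3: L[3]=5 C[2]=9 → dur=9, Σ=29 | A=compute:t2 B=load:t3 [compute-bound]
step 4: L[4]=5 C[3]=6 → dur=6, Σ=35 | A=load:t4 B=compute:t3 [compute-bound]
step 5: L[5]=8 C[4]=4 → dur=8, Σ=43 | A=compute:t4 B=load:t5 [load-bound]
step 6: L[6]=4 C[5]=7 → dur=7, Σ=50 | A=load:t6 B=compute:t5 [compute-bound]
step 7: L[7]=8 C[6]=2 → dur=8, Σ=58 | A=compute:t6 B=load:t7 [load-bound]
step 8: C[7]=2 → dur=2, Σ=60 | A=idle B=compute:t7 [compute-only]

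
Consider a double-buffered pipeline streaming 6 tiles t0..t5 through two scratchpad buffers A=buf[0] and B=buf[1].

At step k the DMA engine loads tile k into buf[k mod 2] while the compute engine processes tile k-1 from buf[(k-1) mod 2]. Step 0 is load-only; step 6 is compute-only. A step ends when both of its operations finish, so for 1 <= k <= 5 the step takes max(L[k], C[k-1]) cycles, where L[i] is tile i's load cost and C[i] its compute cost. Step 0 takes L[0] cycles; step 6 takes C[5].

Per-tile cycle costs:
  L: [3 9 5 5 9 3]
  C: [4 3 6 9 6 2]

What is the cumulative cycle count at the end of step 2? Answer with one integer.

  0. 3=3c; end=3; A:t0 B:-
  1. max(9,4)=9c; end=12; A:t0 B:t1
  2. max(5,3)=5c; end=17; A:t2 B:t1
  3. max(5,6)=6c; end=23; A:t2 B:t3
  4. max(9,9)=9c; end=32; A:t4 B:t3
  5. max(3,6)=6c; end=38; A:t4 B:t5
  6. 2=2c; end=40; A:t4 B:t5

end_cycle[2] = 17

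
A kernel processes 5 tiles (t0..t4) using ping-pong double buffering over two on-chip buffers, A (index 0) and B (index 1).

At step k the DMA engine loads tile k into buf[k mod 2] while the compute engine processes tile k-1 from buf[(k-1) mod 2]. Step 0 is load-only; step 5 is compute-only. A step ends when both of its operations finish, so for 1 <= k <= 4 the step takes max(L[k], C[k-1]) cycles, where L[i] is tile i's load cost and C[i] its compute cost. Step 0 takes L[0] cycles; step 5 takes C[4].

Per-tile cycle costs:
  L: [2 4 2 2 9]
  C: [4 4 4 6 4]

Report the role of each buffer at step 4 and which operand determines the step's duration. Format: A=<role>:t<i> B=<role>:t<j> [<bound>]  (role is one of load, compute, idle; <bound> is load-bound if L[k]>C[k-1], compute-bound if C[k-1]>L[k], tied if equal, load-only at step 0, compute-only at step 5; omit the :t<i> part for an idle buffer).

step 4: A=load:t4 B=compute:t3 [load-bound]

[0] DMA t0→A (2c) ∥ CU idle ⇒ 2c, clock 2
[1] DMA t1→B (4c) ∥ CU A:t0 (4c) ⇒ 4c, clock 6
[2] DMA t2→A (2c) ∥ CU B:t1 (4c) ⇒ 4c, clock 10
[3] DMA t3→B (2c) ∥ CU A:t2 (4c) ⇒ 4c, clock 14
[4] DMA t4→A (9c) ∥ CU B:t3 (6c) ⇒ 9c, clock 23
[5] DMA idle ∥ CU A:t4 (4c) ⇒ 4c, clock 27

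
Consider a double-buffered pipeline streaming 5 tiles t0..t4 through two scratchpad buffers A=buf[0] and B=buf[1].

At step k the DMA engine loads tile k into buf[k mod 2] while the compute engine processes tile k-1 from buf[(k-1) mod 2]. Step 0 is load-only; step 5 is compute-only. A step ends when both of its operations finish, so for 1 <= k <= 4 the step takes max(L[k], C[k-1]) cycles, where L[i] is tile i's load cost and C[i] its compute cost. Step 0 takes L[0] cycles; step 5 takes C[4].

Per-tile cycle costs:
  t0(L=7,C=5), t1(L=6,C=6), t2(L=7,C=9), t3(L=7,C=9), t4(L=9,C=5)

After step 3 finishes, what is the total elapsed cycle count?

end_cycle[3] = 29

step 0: L[0]=7 → dur=7, Σ=7 | A=load:t0 B=idle [load-only]
step 1: L[1]=6 C[0]=5 → dur=6, Σ=13 | A=compute:t0 B=load:t1 [load-bound]
step 2: L[2]=7 C[1]=6 → dur=7, Σ=20 | A=load:t2 B=compute:t1 [load-bound]
step 3: L[3]=7 C[2]=9 → dur=9, Σ=29 | A=compute:t2 B=load:t3 [compute-bound]
step 4: L[4]=9 C[3]=9 → dur=9, Σ=38 | A=load:t4 B=compute:t3 [tied]
step 5: C[4]=5 → dur=5, Σ=43 | A=compute:t4 B=idle [compute-only]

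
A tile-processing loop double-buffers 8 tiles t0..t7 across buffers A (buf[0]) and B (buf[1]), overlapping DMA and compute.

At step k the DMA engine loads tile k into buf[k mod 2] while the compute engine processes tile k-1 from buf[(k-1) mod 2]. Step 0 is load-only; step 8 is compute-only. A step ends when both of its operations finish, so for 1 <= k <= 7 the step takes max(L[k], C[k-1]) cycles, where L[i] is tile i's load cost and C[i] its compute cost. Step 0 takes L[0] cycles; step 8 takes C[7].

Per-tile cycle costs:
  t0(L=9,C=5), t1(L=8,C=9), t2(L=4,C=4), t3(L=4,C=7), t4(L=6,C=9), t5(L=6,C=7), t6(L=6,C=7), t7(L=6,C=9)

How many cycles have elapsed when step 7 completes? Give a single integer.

end_cycle[7] = 60

  0. 9=9c; end=9; A:t0 B:-
  1. max(8,5)=8c; end=17; A:t0 B:t1
  2. max(4,9)=9c; end=26; A:t2 B:t1
  3. max(4,4)=4c; end=30; A:t2 B:t3
  4. max(6,7)=7c; end=37; A:t4 B:t3
  5. max(6,9)=9c; end=46; A:t4 B:t5
  6. max(6,7)=7c; end=53; A:t6 B:t5
  7. max(6,7)=7c; end=60; A:t6 B:t7
  8. 9=9c; end=69; A:t6 B:t7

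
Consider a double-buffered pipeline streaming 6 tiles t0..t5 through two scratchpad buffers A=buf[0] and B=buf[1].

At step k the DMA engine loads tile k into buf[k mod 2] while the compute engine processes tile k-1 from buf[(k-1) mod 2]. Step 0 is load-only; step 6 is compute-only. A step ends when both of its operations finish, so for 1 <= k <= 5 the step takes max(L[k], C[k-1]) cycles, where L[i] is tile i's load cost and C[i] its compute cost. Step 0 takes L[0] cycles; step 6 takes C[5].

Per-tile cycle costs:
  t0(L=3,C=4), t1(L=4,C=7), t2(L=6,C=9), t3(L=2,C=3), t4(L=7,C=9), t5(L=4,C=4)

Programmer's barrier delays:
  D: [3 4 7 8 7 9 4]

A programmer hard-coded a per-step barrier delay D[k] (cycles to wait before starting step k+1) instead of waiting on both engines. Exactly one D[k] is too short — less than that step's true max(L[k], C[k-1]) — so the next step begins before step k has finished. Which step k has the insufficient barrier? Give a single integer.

hazard at step 3

k=0 barrier L[0]=3→3c, D[0]=3 ok
k=1 barrier max(L[1]=4,C[0]=4)→4c, D[1]=4 ok
k=2 barrier max(L[2]=6,C[1]=7)→7c, D[2]=7 ok
k=3 barrier max(L[3]=2,C[2]=9)→9c, D[3]=8 SHORT
k=4 barrier max(L[4]=7,C[3]=3)→7c, D[4]=7 ok
k=5 barrier max(L[5]=4,C[4]=9)→9c, D[5]=9 ok
k=6 barrier C[5]=4→4c, D[6]=4 ok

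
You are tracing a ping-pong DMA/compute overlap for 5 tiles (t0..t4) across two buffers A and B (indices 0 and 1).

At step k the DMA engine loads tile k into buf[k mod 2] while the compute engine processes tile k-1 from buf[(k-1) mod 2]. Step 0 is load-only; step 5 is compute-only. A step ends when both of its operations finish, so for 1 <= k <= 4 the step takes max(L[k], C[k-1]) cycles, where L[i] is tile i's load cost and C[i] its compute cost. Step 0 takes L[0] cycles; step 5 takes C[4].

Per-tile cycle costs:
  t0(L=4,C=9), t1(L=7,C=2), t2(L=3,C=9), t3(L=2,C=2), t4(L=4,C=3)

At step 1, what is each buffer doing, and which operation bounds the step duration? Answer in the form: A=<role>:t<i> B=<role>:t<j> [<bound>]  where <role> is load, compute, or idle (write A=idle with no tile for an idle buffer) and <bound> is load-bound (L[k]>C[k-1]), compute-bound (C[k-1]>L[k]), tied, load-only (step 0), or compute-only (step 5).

[0] DMA t0→A (4c) ∥ CU idle ⇒ 4c, clock 4
[1] DMA t1→B (7c) ∥ CU A:t0 (9c) ⇒ 9c, clock 13
[2] DMA t2→A (3c) ∥ CU B:t1 (2c) ⇒ 3c, clock 16
[3] DMA t3→B (2c) ∥ CU A:t2 (9c) ⇒ 9c, clock 25
[4] DMA t4→A (4c) ∥ CU B:t3 (2c) ⇒ 4c, clock 29
[5] DMA idle ∥ CU A:t4 (3c) ⇒ 3c, clock 32

step 1: A=compute:t0 B=load:t1 [compute-bound]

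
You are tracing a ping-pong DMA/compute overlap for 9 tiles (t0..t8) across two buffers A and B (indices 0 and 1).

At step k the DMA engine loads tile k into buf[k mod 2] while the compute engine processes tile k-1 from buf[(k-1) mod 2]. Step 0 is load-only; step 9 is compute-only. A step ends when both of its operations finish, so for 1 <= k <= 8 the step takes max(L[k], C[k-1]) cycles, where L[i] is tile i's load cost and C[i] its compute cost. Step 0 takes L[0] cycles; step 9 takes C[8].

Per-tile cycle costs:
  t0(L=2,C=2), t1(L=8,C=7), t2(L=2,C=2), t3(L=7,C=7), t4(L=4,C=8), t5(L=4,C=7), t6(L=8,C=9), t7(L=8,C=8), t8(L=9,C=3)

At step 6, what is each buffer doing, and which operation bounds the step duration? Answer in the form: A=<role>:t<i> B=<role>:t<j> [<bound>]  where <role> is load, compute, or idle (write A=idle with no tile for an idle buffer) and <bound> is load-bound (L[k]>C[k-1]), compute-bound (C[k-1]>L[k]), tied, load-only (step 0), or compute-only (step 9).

step 6: A=load:t6 B=compute:t5 [load-bound]

k=0 load=t0/2c comp=- wait=2 total=2
k=1 load=t1/8c comp=t0/2c wait=8 total=10
k=2 load=t2/2c comp=t1/7c wait=7 total=17
k=3 load=t3/7c comp=t2/2c wait=7 total=24
k=4 load=t4/4c comp=t3/7c wait=7 total=31
k=5 load=t5/4c comp=t4/8c wait=8 total=39
k=6 load=t6/8c comp=t5/7c wait=8 total=47
k=7 load=t7/8c comp=t6/9c wait=9 total=56
k=8 load=t8/9c comp=t7/8c wait=9 total=65
k=9 load=- comp=t8/3c wait=3 total=68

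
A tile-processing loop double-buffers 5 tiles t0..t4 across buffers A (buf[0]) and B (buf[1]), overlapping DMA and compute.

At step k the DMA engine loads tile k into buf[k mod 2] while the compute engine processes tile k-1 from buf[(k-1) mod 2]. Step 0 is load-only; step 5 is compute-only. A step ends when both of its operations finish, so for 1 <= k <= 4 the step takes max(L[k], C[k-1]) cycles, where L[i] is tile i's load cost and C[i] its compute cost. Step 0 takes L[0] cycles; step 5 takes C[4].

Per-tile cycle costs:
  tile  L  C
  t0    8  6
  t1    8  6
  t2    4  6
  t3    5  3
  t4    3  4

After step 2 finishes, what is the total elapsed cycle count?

k=0 load=t0/8c comp=- wait=8 total=8
k=1 load=t1/8c comp=t0/6c wait=8 total=16
k=2 load=t2/4c comp=t1/6c wait=6 total=22
k=3 load=t3/5c comp=t2/6c wait=6 total=28
k=4 load=t4/3c comp=t3/3c wait=3 total=31
k=5 load=- comp=t4/4c wait=4 total=35

end_cycle[2] = 22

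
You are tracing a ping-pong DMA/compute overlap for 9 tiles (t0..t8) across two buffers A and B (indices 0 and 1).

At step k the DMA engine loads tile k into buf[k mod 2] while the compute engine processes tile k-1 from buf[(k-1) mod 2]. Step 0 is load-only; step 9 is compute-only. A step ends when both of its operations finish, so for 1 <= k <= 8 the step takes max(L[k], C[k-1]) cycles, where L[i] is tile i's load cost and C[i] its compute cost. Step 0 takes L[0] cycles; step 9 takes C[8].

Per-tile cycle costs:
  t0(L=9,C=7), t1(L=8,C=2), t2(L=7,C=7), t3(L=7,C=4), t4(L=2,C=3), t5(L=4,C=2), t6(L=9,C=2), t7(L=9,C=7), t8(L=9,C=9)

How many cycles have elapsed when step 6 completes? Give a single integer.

end_cycle[6] = 48

k=0 load=t0/9c comp=- wait=9 total=9
k=1 load=t1/8c comp=t0/7c wait=8 total=17
k=2 load=t2/7c comp=t1/2c wait=7 total=24
k=3 load=t3/7c comp=t2/7c wait=7 total=31
k=4 load=t4/2c comp=t3/4c wait=4 total=35
k=5 load=t5/4c comp=t4/3c wait=4 total=39
k=6 load=t6/9c comp=t5/2c wait=9 total=48
k=7 load=t7/9c comp=t6/2c wait=9 total=57
k=8 load=t8/9c comp=t7/7c wait=9 total=66
k=9 load=- comp=t8/9c wait=9 total=75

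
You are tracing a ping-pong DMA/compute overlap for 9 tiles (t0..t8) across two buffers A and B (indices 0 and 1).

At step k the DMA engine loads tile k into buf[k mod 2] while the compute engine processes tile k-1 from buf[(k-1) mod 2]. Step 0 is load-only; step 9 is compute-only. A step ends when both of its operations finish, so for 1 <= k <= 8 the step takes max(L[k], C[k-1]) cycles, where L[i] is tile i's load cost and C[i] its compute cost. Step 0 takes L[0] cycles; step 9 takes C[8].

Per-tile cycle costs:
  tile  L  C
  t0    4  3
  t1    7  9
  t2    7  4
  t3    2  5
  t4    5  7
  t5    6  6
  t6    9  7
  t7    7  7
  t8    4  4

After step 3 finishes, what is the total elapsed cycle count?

end_cycle[3] = 24

step 0: L[0]=4 → dur=4, Σ=4 | A=load:t0 B=idle [load-only]
step 1: L[1]=7 C[0]=3 → dur=7, Σ=11 | A=compute:t0 B=load:t1 [load-bound]
step 2: L[2]=7 C[1]=9 → dur=9, Σ=20 | A=load:t2 B=compute:t1 [compute-bound]
step 3: L[3]=2 C[2]=4 → dur=4, Σ=24 | A=compute:t2 B=load:t3 [compute-bound]
step 4: L[4]=5 C[3]=5 → dur=5, Σ=29 | A=load:t4 B=compute:t3 [tied]
step 5: L[5]=6 C[4]=7 → dur=7, Σ=36 | A=compute:t4 B=load:t5 [compute-bound]
step 6: L[6]=9 C[5]=6 → dur=9, Σ=45 | A=load:t6 B=compute:t5 [load-bound]
step 7: L[7]=7 C[6]=7 → dur=7, Σ=52 | A=compute:t6 B=load:t7 [tied]
step 8: L[8]=4 C[7]=7 → dur=7, Σ=59 | A=load:t8 B=compute:t7 [compute-bound]
step 9: C[8]=4 → dur=4, Σ=63 | A=compute:t8 B=idle [compute-only]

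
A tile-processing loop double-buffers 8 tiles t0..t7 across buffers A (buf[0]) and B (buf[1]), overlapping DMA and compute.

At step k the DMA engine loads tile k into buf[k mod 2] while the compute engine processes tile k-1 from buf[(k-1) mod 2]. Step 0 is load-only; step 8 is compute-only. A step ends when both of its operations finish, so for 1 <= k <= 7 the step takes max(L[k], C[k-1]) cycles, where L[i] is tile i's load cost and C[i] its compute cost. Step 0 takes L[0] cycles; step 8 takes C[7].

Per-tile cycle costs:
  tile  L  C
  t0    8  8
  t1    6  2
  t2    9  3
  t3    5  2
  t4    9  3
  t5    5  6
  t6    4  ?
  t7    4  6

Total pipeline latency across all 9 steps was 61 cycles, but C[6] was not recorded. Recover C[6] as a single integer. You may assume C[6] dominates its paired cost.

C[6] = 5

step 0: dur = L[0]=8 = 8
step 1: dur = max(L[1]=6, C[0]=8) = 8
step 2: dur = max(L[2]=9, C[1]=2) = 9
step 3: dur = max(L[3]=5, C[2]=3) = 5
step 4: dur = max(L[4]=9, C[3]=2) = 9
step 5: dur = max(L[5]=5, C[4]=3) = 5
step 6: dur = max(L[6]=4, C[5]=6) = 6
step 7: dur = max(L[7]=4, C[6]=?) = C[6]  (unknown; binding)
step 8: dur = C[7]=6 = 6
sum of known step durations = 56
dur[7] = total - known = 61 - 56 = 5
C[6] is the binding max in step 7, so C[6] = dur[7] = 5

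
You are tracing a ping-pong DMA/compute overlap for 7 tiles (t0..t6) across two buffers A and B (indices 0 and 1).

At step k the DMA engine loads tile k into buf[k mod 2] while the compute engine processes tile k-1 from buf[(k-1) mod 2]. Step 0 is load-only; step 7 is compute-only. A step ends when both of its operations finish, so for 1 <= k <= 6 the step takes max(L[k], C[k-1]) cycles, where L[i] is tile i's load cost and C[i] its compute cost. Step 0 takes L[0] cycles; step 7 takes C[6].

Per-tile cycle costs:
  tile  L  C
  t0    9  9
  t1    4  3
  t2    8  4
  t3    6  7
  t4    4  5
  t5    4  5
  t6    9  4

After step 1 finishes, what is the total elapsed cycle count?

end_cycle[1] = 18

[0] DMA t0→A (9c) ∥ CU idle ⇒ 9c, clock 9
[1] DMA t1→B (4c) ∥ CU A:t0 (9c) ⇒ 9c, clock 18
[2] DMA t2→A (8c) ∥ CU B:t1 (3c) ⇒ 8c, clock 26
[3] DMA t3→B (6c) ∥ CU A:t2 (4c) ⇒ 6c, clock 32
[4] DMA t4→A (4c) ∥ CU B:t3 (7c) ⇒ 7c, clock 39
[5] DMA t5→B (4c) ∥ CU A:t4 (5c) ⇒ 5c, clock 44
[6] DMA t6→A (9c) ∥ CU B:t5 (5c) ⇒ 9c, clock 53
[7] DMA idle ∥ CU A:t6 (4c) ⇒ 4c, clock 57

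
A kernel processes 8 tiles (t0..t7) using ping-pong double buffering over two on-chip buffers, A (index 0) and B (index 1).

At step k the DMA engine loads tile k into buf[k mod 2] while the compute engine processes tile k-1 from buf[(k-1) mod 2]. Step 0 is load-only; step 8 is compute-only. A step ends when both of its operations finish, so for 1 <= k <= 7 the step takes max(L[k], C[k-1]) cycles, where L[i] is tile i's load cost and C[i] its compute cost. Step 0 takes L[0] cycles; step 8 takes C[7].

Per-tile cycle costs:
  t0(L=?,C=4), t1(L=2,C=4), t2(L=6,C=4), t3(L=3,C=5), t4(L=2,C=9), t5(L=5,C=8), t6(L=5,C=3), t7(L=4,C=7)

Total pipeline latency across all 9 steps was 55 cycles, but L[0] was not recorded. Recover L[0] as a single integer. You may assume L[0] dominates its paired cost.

L[0] = 8

step 0: dur = L[0]=? = L[0]  (unknown; binding)
step 1: dur = max(L[1]=2, C[0]=4) = 4
step 2: dur = max(L[2]=6, C[1]=4) = 6
step 3: dur = max(L[3]=3, C[2]=4) = 4
step 4: dur = max(L[4]=2, C[3]=5) = 5
step 5: dur = max(L[5]=5, C[4]=9) = 9
step 6: dur = max(L[6]=5, C[5]=8) = 8
step 7: dur = max(L[7]=4, C[6]=3) = 4
step 8: dur = C[7]=7 = 7
sum of known step durations = 47
dur[0] = total - known = 55 - 47 = 8
L[0] is the binding max in step 0, so L[0] = dur[0] = 8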